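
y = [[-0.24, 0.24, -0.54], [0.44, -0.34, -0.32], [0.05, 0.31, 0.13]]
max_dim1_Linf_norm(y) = 0.54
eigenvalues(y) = [(-0.67+0j), (0.11+0.4j), (0.11-0.4j)]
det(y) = -0.11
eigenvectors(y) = [[(-0.68+0j),0.61+0.00j,(0.61-0j)],[0.70+0.00j,0.57-0.14j,(0.57+0.14j)],[(-0.23+0j),-0.14-0.51j,(-0.14+0.51j)]]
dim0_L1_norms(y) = [0.73, 0.89, 0.99]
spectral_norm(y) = 0.68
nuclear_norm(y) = 1.58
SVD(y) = [[-0.20, -0.98, 0.04], [0.92, -0.18, 0.34], [-0.33, 0.10, 0.94]] @ diag([0.67790710041978, 0.6363967502134074, 0.26332705808226436]) @ [[0.65,-0.69,-0.34],[0.25,-0.22,0.94],[0.72,0.69,-0.03]]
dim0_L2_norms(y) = [0.5, 0.52, 0.64]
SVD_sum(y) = [[-0.09, 0.09, 0.05], [0.40, -0.43, -0.21], [-0.14, 0.15, 0.08]] + [[-0.16, 0.14, -0.59],[-0.03, 0.03, -0.11],[0.02, -0.01, 0.06]] + [[0.01, 0.01, -0.0],[0.07, 0.06, -0.0],[0.18, 0.17, -0.01]]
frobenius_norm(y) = 0.97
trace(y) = -0.45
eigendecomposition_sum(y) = [[(-0.32+0j),0.31-0.00j,(-0.09+0j)], [0.32-0.00j,(-0.32+0j),0.09-0.00j], [(-0.11+0j),0.11-0.00j,(-0.03+0j)]] + [[(0.04+0.1j), (-0.04+0.11j), -0.23+0.03j], [(0.06+0.09j), (-0.01+0.11j), -0.20+0.08j], [0.08-0.05j, 0.10+0.01j, (0.08+0.18j)]] + [[(0.04-0.1j), (-0.04-0.11j), -0.23-0.03j], [(0.06-0.09j), (-0.01-0.11j), (-0.2-0.08j)], [(0.08+0.05j), 0.10-0.01j, 0.08-0.18j]]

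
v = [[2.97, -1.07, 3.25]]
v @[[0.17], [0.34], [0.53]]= [[1.86]]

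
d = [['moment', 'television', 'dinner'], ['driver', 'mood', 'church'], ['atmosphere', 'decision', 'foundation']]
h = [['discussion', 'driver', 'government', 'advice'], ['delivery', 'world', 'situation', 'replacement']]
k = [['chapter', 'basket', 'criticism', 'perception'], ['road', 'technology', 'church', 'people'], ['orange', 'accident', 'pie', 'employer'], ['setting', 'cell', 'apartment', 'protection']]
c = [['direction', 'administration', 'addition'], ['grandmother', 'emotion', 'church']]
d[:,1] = ['television', 'mood', 'decision']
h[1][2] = 'situation'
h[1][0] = 'delivery'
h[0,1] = 'driver'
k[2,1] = 'accident'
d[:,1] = ['television', 'mood', 'decision']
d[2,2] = 'foundation'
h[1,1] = 'world'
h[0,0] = 'discussion'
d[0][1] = 'television'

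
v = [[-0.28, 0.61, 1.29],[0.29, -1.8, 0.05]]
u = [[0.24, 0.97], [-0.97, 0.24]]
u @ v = [[0.21, -1.60, 0.36],[0.34, -1.02, -1.24]]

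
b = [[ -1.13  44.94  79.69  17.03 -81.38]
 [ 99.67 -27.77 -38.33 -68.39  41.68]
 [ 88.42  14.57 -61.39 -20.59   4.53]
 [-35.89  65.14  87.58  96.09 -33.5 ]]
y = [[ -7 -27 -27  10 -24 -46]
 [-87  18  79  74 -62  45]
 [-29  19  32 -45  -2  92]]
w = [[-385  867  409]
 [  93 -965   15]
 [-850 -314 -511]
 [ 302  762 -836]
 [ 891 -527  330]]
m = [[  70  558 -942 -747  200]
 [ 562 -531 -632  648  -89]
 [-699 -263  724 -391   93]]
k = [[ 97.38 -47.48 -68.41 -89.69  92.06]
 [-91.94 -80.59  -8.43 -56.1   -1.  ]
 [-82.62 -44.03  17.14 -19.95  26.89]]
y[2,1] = 19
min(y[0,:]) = -46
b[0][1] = 44.94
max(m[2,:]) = 724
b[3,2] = 87.58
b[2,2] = -61.39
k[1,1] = -80.59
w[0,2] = 409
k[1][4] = -1.0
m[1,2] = -632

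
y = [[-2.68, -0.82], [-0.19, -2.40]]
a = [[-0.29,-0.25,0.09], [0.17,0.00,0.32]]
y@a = [[0.64, 0.67, -0.50], [-0.35, 0.05, -0.79]]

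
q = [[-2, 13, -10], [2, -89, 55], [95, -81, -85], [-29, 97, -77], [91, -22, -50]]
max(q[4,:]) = 91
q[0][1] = 13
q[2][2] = -85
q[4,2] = -50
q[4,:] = [91, -22, -50]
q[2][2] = -85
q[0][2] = -10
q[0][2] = -10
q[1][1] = -89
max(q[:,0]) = 95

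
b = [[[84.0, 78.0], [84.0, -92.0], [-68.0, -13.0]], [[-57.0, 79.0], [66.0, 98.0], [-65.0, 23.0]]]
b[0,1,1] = -92.0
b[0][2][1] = -13.0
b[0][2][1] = -13.0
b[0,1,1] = -92.0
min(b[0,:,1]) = -92.0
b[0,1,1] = -92.0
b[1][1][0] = 66.0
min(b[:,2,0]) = -68.0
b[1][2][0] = -65.0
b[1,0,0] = -57.0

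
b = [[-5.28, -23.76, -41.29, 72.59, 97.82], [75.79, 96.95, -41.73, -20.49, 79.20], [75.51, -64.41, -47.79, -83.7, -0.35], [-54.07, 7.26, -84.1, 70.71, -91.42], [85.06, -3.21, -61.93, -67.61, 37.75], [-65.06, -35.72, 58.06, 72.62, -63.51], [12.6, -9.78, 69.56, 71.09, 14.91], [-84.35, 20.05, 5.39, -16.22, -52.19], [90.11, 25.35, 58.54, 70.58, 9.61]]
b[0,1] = -23.76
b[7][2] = 5.39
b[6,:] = [12.6, -9.78, 69.56, 71.09, 14.91]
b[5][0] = -65.06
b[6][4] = 14.91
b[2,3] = -83.7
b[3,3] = 70.71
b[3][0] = -54.07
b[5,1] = -35.72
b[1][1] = 96.95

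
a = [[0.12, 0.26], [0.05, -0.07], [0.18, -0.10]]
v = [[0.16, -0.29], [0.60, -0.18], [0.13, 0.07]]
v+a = [[0.28, -0.03],[0.65, -0.25],[0.31, -0.03]]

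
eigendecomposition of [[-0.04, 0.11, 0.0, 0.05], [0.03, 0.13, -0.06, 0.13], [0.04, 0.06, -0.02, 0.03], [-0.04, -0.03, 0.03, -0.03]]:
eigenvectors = [[(-0.72+0j),  (-0.49+0.16j),  (-0.49-0.16j),  0.36+0.00j], [(0.46+0j),  -0.59+0.00j,  -0.59-0.00j,  (0.01+0j)], [0.25+0.00j,  -0.47+0.31j,  (-0.47-0.31j),  0.88+0.00j], [(-0.46+0j),  0.23-0.08j,  (0.23+0.08j),  (0.31+0j)]]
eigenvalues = [(-0.08+0j), (0.06+0.04j), (0.06-0.04j), (0.01+0j)]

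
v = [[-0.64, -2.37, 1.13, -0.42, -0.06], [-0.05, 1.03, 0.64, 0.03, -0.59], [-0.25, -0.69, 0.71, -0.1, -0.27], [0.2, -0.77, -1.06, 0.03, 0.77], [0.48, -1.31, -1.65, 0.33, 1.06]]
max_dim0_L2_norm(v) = 3.08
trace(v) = 2.19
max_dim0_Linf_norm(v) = 2.37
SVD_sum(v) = [[0.04, -1.37, -0.57, 0.0, 0.58],  [-0.03, 1.14, 0.47, -0.00, -0.49],  [0.01, -0.2, -0.08, 0.0, 0.09],  [0.03, -1.14, -0.47, 0.00, 0.49],  [0.05, -1.82, -0.75, 0.0, 0.78]] + [[-0.67, -1.01, 1.70, -0.4, -0.66], [-0.06, -0.09, 0.16, -0.04, -0.06], [-0.31, -0.47, 0.79, -0.19, -0.3], [0.23, 0.34, -0.58, 0.14, 0.22], [0.36, 0.54, -0.91, 0.21, 0.35]] + [[-0.01, 0.01, -0.0, -0.02, 0.01], [0.04, -0.02, 0.01, 0.07, -0.04], [0.05, -0.02, 0.01, 0.09, -0.05], [-0.06, 0.03, -0.01, -0.1, 0.06], [0.07, -0.03, 0.01, 0.12, -0.07]] + [[0.00, -0.00, 0.0, -0.0, -0.0], [0.00, -0.0, 0.00, -0.00, -0.00], [0.0, -0.0, 0.00, -0.0, -0.0], [0.00, -0.0, 0.00, -0.0, -0.00], [-0.0, 0.00, -0.0, 0.00, 0.00]] + [[0.0, 0.00, 0.00, 0.0, 0.0], [0.00, 0.0, 0.0, 0.0, 0.0], [-0.0, -0.0, -0.00, -0.00, -0.0], [-0.0, -0.00, -0.0, -0.0, -0.0], [0.00, 0.0, 0.00, 0.00, 0.0]]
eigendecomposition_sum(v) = [[0.13, -0.42, -0.57, 0.06, 0.40], [-0.21, 0.68, 0.93, -0.09, -0.64], [-0.01, 0.04, 0.05, -0.01, -0.04], [0.24, -0.76, -1.04, 0.1, 0.72], [0.40, -1.27, -1.74, 0.17, 1.2]] + [[-0.09, -0.16, 0.12, -0.1, 0.01], [0.07, 0.13, -0.1, 0.08, -0.00], [0.09, 0.16, -0.12, 0.1, -0.01], [-0.10, -0.17, 0.13, -0.1, 0.01], [0.25, 0.44, -0.34, 0.27, -0.02]] + [[-0.95, -2.42, 2.07, -0.51, -0.61], [0.09, 0.22, -0.19, 0.05, 0.06], [-0.50, -1.28, 1.09, -0.27, -0.32], [0.10, 0.25, -0.22, 0.05, 0.06], [-0.34, -0.86, 0.74, -0.18, -0.22]] + [[0.28, 0.63, -0.5, 0.13, 0.15], [0.0, 0.01, -0.01, 0.0, 0.0], [0.17, 0.39, -0.31, 0.08, 0.1], [-0.04, -0.09, 0.07, -0.02, -0.02], [0.17, 0.38, -0.3, 0.08, 0.09]] + [[-0.00, -0.0, 0.00, 0.0, -0.00], [0.00, 0.00, -0.00, -0.0, 0.00], [0.0, 0.0, -0.0, -0.0, 0.00], [0.0, 0.0, -0.01, -0.0, 0.00], [0.00, 0.0, -0.01, -0.00, 0.00]]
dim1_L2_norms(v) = [2.74, 1.35, 1.06, 1.53, 2.43]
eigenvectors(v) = [[-0.25, -0.3, 0.84, 0.75, -0.26], [0.40, 0.23, -0.08, 0.01, 0.13], [0.02, 0.30, 0.44, 0.47, 0.38], [-0.45, -0.32, -0.09, -0.11, 0.55], [-0.76, 0.82, 0.3, 0.45, 0.69]]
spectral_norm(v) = 3.26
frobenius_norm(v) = 4.32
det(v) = 0.00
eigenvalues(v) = [2.17, -0.21, 0.19, 0.05, -0.01]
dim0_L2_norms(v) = [0.86, 3.08, 2.46, 0.55, 1.46]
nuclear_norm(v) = 6.35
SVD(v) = [[0.49,  0.79,  0.11,  -0.02,  0.36], [-0.41,  0.07,  -0.36,  -0.70,  0.45], [0.07,  0.36,  -0.45,  -0.27,  -0.77], [0.41,  -0.27,  0.54,  -0.66,  -0.17], [0.65,  -0.42,  -0.6,  0.02,  0.21]] @ diag([3.2555314573317493, 2.831649346534506, 0.2569829626084953, 0.005634859550574329, 0.0022167275261938376]) @ [[0.03, -0.86, -0.36, 0.0, 0.37], [-0.30, -0.45, 0.76, -0.18, -0.30], [-0.45, 0.2, -0.07, -0.75, 0.43], [-0.79, 0.07, -0.07, 0.59, 0.15], [0.29, 0.11, 0.53, 0.24, 0.75]]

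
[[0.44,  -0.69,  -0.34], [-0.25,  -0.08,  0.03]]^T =[[0.44, -0.25], [-0.69, -0.08], [-0.34, 0.03]]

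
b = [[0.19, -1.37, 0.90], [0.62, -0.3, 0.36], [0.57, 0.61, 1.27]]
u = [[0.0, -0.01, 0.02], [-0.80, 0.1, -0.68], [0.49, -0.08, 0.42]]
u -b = [[-0.19,1.36,-0.88], [-1.42,0.4,-1.04], [-0.08,-0.69,-0.85]]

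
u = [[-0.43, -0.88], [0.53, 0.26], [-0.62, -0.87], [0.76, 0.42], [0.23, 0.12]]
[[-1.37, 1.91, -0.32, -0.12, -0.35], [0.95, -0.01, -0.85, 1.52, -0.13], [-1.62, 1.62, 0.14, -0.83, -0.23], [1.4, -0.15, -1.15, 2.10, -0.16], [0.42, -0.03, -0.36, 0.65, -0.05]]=u @ [[1.35, 1.36, -2.35, 3.69, -0.59], [0.9, -2.83, 1.51, -1.67, 0.69]]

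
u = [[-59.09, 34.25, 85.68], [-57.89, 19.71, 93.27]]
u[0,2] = 85.68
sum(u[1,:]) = 55.089999999999996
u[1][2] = 93.27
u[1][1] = 19.71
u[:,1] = [34.25, 19.71]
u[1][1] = 19.71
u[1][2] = 93.27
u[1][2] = 93.27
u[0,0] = -59.09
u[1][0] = -57.89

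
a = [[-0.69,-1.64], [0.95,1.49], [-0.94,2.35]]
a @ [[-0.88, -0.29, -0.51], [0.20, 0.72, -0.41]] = [[0.28, -0.98, 1.02],[-0.54, 0.8, -1.1],[1.30, 1.96, -0.48]]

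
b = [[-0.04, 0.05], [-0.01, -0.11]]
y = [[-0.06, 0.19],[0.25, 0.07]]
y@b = [[0.00, -0.02], [-0.01, 0.00]]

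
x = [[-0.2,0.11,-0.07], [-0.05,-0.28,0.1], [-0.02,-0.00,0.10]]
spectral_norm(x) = 0.33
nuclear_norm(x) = 0.63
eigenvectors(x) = [[(-0.84+0j), (-0.84-0j), (-0.12+0j)], [0.29-0.45j, (0.29+0.45j), (0.27+0j)], [(-0.05-0.01j), (-0.05+0.01j), 0.96+0.00j]]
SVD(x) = [[-0.48, -0.88, -0.02],[0.87, -0.48, -0.14],[0.11, -0.08, 0.99]] @ diag([0.3282798760673529, 0.2040144449235248, 0.09439506995468301]) @ [[0.15, -0.90, 0.40],[0.98, 0.18, 0.03],[-0.1, 0.39, 0.92]]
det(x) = 0.01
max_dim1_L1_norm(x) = 0.43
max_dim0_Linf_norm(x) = 0.28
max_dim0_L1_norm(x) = 0.39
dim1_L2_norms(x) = [0.24, 0.3, 0.1]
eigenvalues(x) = [(-0.24+0.06j), (-0.24-0.06j), (0.1+0j)]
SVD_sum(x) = [[-0.02, 0.14, -0.06], [0.04, -0.26, 0.11], [0.01, -0.03, 0.01]] + [[-0.18,-0.03,-0.00], [-0.10,-0.02,-0.00], [-0.02,-0.00,-0.0]] + [[0.00,-0.0,-0.0], [0.0,-0.01,-0.01], [-0.01,0.04,0.09]]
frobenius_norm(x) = 0.40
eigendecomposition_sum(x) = [[-0.10+0.11j, (0.05+0.23j), (-0.03-0.05j)], [-0.02-0.09j, -0.14-0.05j, (0.04+0j)], [(-0.01+0.01j), 0.01j, (-0-0j)]] + [[-0.10-0.11j, (0.05-0.23j), (-0.03+0.05j)], [-0.02+0.09j, -0.14+0.05j, (0.04-0j)], [-0.01-0.01j, -0.01j, (-0+0j)]] + [[-0j, -0j, (-0.01+0j)], [-0.00+0.00j, -0.00+0.00j, 0.03-0.00j], [-0.01+0.00j, (-0+0j), (0.1-0j)]]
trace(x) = -0.38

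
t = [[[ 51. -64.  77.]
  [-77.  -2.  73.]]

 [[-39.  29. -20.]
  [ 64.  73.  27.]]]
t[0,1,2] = 73.0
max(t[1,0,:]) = 29.0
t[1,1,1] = 73.0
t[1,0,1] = 29.0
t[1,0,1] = 29.0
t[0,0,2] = 77.0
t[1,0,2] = -20.0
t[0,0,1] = -64.0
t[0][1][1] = -2.0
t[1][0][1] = 29.0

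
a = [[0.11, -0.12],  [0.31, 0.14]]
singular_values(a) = [0.34, 0.15]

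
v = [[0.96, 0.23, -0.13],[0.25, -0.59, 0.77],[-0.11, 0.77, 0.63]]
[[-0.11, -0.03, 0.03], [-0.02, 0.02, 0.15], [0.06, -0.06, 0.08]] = v @ [[-0.12,-0.02,0.06], [0.03,-0.07,-0.02], [0.03,-0.02,0.16]]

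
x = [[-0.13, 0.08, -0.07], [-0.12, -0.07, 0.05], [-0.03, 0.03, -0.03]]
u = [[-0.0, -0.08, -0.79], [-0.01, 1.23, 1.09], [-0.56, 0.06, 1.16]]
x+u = [[-0.13, 0.0, -0.86], [-0.13, 1.16, 1.14], [-0.59, 0.09, 1.13]]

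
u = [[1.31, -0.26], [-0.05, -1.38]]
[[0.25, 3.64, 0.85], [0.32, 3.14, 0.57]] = u @ [[0.14, 2.31, 0.56], [-0.24, -2.36, -0.43]]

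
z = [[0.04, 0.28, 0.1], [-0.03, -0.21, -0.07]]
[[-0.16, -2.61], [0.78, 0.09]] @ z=[[0.07, 0.5, 0.17],[0.03, 0.20, 0.07]]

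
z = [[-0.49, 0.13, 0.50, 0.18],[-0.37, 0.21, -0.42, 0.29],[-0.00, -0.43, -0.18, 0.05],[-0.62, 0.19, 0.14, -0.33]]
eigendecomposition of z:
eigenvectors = [[(-0.1+0j), (0.11-0.58j), (0.11+0.58j), (0.31+0j)],  [(0.85+0j), 0.15-0.29j, 0.15+0.29j, (-0.3+0j)],  [(-0.49+0j), (0.27-0.02j), 0.27+0.02j, (-0.34+0j)],  [(0.17+0j), (0.68+0j), 0.68-0.00j, 0.83+0.00j]]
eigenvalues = [(0.55+0j), (-0.33+0.45j), (-0.33-0.45j), (-0.68+0j)]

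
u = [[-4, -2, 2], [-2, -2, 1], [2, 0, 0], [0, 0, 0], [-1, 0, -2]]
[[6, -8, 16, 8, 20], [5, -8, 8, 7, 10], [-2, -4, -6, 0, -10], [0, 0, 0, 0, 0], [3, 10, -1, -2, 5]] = u @ [[-1, -2, -3, 0, -5], [-2, 4, 0, -3, 0], [-1, -4, 2, 1, 0]]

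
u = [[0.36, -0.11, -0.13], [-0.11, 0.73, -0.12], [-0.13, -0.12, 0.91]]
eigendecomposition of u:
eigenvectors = [[-0.92, -0.37, -0.12], [-0.30, 0.87, -0.39], [-0.25, 0.32, 0.91]]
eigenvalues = [0.29, 0.73, 0.98]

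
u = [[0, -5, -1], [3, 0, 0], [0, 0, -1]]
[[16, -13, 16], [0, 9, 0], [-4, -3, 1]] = u @ [[0, 3, 0], [-4, 2, -3], [4, 3, -1]]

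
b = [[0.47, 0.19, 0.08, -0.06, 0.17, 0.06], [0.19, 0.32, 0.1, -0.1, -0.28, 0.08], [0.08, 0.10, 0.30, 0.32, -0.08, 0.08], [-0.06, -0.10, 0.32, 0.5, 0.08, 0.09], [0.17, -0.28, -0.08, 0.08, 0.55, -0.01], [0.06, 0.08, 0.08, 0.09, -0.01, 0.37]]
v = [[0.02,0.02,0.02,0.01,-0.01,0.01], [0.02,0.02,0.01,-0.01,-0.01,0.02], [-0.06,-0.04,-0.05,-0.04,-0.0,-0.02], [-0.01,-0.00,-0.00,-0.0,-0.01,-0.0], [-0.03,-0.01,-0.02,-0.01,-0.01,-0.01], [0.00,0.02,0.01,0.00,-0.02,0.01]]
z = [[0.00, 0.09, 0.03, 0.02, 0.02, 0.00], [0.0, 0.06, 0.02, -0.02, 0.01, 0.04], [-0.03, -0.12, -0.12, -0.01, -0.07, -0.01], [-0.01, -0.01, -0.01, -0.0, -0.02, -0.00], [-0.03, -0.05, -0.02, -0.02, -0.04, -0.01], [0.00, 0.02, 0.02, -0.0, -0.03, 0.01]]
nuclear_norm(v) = 0.19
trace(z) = -0.09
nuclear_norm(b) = 2.52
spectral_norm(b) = 0.79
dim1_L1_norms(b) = [1.03, 1.07, 0.96, 1.15, 1.17, 0.69]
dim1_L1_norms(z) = [0.16, 0.15, 0.36, 0.05, 0.17, 0.08]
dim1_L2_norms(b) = [0.55, 0.49, 0.47, 0.62, 0.65, 0.4]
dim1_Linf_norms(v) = [0.02, 0.02, 0.06, 0.01, 0.03, 0.02]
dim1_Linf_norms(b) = [0.47, 0.32, 0.32, 0.5, 0.55, 0.37]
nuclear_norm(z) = 0.40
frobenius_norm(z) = 0.24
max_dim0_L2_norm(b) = 0.65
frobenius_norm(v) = 0.12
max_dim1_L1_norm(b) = 1.17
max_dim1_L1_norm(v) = 0.21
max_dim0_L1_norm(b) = 1.17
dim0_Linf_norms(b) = [0.47, 0.32, 0.32, 0.5, 0.55, 0.37]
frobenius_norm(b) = 1.31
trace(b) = 2.51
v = z @ b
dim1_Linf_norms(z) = [0.09, 0.06, 0.12, 0.02, 0.05, 0.03]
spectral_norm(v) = 0.12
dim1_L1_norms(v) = [0.09, 0.09, 0.21, 0.02, 0.09, 0.06]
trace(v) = -0.01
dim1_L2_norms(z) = [0.1, 0.08, 0.19, 0.03, 0.08, 0.04]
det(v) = 0.00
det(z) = 0.00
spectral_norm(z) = 0.23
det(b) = -0.00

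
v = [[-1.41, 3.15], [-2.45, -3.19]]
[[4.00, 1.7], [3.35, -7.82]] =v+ [[5.41, -1.45],[5.8, -4.63]]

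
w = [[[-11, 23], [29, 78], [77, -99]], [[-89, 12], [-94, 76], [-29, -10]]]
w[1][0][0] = -89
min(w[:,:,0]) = -94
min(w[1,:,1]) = -10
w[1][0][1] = 12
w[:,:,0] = [[-11, 29, 77], [-89, -94, -29]]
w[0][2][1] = -99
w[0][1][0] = 29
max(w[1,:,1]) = 76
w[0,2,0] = 77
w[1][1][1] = 76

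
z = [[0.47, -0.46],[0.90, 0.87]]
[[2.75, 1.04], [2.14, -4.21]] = z @ [[4.10, -1.26], [-1.78, -3.54]]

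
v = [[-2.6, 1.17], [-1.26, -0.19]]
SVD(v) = [[-0.93, -0.37], [-0.37, 0.93]] @ diag([3.0557723874115967, 0.6440924749854064]) @ [[0.94, -0.33], [-0.33, -0.94]]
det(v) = 1.97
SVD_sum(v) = [[-2.68,0.95],[-1.06,0.37]] + [[0.08, 0.22], [-0.20, -0.56]]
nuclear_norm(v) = 3.70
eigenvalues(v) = [(-1.4+0.15j), (-1.4-0.15j)]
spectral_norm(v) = 3.06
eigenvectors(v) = [[-0.69+0.09j, -0.69-0.09j], [(-0.72+0j), (-0.72-0j)]]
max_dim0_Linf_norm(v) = 2.6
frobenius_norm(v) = 3.12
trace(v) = -2.79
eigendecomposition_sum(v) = [[-1.30-5.57j, 0.59+5.48j], [(-0.63-5.9j), (-0.09+5.72j)]] + [[-1.30+5.57j, (0.58-5.48j)], [(-0.63+5.9j), -0.10-5.72j]]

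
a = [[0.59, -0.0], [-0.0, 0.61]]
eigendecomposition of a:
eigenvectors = [[1.00, 0.0], [0.00, 1.0]]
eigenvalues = [0.59, 0.61]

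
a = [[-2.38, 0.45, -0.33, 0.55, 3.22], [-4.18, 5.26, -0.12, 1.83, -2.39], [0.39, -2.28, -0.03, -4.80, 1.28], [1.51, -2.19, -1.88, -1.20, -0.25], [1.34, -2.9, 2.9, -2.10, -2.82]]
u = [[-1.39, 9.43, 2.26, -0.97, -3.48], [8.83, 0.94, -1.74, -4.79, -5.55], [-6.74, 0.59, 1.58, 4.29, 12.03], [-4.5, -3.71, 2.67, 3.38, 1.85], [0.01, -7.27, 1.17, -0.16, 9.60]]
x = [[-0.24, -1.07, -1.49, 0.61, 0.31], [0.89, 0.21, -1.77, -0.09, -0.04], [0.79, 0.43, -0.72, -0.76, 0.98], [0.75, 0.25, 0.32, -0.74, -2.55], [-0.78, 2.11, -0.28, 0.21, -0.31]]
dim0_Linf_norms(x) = [0.89, 2.11, 1.77, 0.76, 2.55]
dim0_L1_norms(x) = [3.45, 4.07, 4.58, 2.41, 4.19]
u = a @ x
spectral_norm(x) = 3.10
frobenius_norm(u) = 25.66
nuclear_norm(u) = 44.21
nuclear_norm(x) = 9.78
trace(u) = 14.11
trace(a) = -1.17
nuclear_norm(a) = 22.76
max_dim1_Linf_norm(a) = 5.26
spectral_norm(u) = 21.10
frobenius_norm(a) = 12.00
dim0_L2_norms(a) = [5.23, 6.8, 3.47, 5.7, 5.07]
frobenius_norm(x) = 4.88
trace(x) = -1.80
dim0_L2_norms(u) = [12.07, 12.52, 4.37, 7.33, 16.83]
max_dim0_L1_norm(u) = 32.51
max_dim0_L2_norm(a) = 6.8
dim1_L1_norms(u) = [17.53, 21.85, 25.23, 16.11, 18.21]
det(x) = -7.63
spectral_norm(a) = 9.46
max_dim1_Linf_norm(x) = 2.55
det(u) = 4842.04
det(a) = -632.56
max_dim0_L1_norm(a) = 13.08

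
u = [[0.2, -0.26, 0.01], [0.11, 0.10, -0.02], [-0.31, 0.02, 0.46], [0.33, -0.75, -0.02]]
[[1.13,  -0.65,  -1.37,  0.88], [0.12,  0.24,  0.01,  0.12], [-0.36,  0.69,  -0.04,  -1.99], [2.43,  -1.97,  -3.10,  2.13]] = u @ [[3.10, 0.08, -2.97, 2.21], [-1.91, 2.62, 2.89, -1.79], [1.39, 1.45, -2.22, -2.75]]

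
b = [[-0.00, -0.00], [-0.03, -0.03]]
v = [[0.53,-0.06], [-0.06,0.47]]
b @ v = [[0.00, 0.00], [-0.01, -0.01]]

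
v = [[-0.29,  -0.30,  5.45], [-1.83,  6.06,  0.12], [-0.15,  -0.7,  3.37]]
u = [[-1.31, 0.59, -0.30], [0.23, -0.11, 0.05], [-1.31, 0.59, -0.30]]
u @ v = [[-0.65, 4.18, -8.08],[0.13, -0.77, 1.41],[-0.65, 4.18, -8.08]]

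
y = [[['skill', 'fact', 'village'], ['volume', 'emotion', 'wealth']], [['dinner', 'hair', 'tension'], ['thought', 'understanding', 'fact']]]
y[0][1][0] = 'volume'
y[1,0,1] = 'hair'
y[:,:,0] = [['skill', 'volume'], ['dinner', 'thought']]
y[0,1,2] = 'wealth'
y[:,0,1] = ['fact', 'hair']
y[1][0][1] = 'hair'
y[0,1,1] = 'emotion'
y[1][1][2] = 'fact'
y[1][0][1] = 'hair'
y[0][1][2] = 'wealth'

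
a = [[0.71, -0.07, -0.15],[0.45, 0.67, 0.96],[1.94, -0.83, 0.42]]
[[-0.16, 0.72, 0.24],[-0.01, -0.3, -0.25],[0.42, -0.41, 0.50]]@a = [[0.68,0.29,0.82], [-0.63,0.01,-0.39], [1.08,-0.72,-0.25]]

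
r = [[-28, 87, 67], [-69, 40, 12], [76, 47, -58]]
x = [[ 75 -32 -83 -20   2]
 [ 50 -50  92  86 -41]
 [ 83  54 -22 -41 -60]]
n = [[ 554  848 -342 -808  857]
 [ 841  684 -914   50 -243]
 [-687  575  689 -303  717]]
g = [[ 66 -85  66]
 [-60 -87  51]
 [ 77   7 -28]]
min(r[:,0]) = -69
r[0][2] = 67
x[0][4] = 2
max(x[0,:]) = 75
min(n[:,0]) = -687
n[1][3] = 50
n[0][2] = -342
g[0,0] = 66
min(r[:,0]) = -69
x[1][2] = 92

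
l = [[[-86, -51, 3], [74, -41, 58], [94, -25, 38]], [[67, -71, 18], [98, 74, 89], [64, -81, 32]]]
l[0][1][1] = -41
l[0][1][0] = 74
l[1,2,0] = 64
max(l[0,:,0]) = 94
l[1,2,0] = 64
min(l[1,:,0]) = 64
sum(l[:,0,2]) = 21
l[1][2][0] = 64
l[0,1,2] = 58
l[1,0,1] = -71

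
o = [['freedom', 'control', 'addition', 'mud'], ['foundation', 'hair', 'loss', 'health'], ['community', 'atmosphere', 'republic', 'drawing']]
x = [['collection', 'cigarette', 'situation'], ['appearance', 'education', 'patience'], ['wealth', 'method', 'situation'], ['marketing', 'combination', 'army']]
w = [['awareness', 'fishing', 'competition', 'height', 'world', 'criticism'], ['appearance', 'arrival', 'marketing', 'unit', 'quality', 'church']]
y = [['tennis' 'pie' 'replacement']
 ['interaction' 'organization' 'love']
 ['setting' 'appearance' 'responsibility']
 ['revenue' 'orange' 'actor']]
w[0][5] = 'criticism'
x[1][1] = 'education'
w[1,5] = 'church'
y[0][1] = 'pie'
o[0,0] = 'freedom'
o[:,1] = ['control', 'hair', 'atmosphere']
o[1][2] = 'loss'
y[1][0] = 'interaction'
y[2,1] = 'appearance'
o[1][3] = 'health'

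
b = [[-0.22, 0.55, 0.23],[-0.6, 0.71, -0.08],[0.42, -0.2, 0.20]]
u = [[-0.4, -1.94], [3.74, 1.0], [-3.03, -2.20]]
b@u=[[1.45, 0.47], [3.14, 2.05], [-1.52, -1.45]]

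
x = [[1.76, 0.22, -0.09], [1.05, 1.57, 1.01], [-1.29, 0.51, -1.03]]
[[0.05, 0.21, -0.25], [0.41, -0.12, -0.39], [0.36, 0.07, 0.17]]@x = [[0.63, 0.21, 0.47], [1.10, -0.30, 0.24], [0.49, 0.28, -0.14]]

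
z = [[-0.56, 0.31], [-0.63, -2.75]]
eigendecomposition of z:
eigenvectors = [[0.96, -0.15], [-0.29, 0.99]]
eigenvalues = [-0.65, -2.66]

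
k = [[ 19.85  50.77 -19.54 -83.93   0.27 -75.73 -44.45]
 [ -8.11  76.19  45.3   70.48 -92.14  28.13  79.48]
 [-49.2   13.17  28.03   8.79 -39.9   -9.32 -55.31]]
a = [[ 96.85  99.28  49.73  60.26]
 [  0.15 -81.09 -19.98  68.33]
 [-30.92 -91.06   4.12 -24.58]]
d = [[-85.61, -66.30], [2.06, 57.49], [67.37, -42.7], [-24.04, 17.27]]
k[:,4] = [0.27, -92.14, -39.9]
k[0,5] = -75.73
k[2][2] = 28.03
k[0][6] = -44.45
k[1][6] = 79.48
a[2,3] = -24.58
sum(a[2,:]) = -142.44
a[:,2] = [49.73, -19.98, 4.12]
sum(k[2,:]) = -103.74000000000001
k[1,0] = -8.11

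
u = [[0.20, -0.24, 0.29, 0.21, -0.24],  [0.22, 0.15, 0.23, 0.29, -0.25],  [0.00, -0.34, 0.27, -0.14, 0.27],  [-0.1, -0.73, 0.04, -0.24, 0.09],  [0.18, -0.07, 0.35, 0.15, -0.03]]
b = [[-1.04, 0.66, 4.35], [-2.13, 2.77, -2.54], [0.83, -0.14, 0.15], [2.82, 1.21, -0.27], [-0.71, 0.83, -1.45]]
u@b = [[1.31, -0.52, 1.81], [0.64, 0.67, 0.89], [0.36, -0.92, 0.55], [0.95, -2.31, 1.36], [0.70, 0.03, 1.02]]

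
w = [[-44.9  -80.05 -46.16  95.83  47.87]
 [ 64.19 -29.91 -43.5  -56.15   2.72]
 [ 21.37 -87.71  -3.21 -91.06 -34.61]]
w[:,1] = [-80.05, -29.91, -87.71]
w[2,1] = -87.71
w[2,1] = -87.71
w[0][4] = 47.87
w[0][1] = -80.05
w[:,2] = [-46.16, -43.5, -3.21]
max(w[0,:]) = 95.83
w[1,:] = [64.19, -29.91, -43.5, -56.15, 2.72]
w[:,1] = [-80.05, -29.91, -87.71]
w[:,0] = [-44.9, 64.19, 21.37]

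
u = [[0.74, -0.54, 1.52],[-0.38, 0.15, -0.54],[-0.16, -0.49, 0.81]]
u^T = [[0.74, -0.38, -0.16], [-0.54, 0.15, -0.49], [1.52, -0.54, 0.81]]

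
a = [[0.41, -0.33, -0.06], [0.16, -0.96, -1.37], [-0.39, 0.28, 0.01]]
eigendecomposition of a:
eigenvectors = [[-0.50-0.08j,-0.50+0.08j,0.31+0.00j], [(-0.73+0j),-0.73-0.00j,0.92+0.00j], [0.45+0.03j,0.45-0.03j,-0.26+0.00j]]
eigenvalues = [(-0.01+0.07j), (-0.01-0.07j), (-0.52+0j)]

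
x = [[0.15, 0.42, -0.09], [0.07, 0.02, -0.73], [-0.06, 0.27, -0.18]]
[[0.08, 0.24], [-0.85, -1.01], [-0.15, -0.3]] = x@[[0.34,1.72],[0.33,0.3],[1.21,1.55]]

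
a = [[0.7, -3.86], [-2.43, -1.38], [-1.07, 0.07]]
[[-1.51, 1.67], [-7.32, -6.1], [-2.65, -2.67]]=a @ [[2.53, 2.50], [0.85, 0.02]]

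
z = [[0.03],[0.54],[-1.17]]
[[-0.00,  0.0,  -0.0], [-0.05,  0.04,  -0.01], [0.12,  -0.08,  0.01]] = z @ [[-0.1, 0.07, -0.01]]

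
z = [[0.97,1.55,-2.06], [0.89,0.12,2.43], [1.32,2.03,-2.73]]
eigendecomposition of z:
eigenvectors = [[-0.35, -0.68, 0.50], [-0.82, 0.71, -0.57], [-0.46, 0.20, 0.65]]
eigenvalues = [1.87, -0.04, -3.48]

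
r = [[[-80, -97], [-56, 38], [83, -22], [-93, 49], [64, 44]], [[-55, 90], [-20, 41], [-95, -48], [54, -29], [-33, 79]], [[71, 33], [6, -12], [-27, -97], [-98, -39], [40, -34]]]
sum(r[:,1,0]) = -70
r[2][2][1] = -97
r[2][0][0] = 71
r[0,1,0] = -56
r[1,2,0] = -95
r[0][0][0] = -80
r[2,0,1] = 33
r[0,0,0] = -80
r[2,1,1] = -12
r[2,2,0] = -27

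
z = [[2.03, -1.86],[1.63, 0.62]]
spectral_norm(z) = 2.91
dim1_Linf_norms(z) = [2.03, 1.63]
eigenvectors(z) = [[(0.73+0j), (0.73-0j)], [0.28-0.62j, (0.28+0.62j)]]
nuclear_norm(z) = 4.38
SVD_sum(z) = [[2.31, -1.39], [0.92, -0.56]] + [[-0.28, -0.47], [0.71, 1.18]]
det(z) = 4.29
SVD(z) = [[-0.93, -0.37], [-0.37, 0.93]] @ diag([2.9053564229446915, 1.4767207101053414]) @ [[-0.86, 0.52],[0.52, 0.86]]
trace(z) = 2.65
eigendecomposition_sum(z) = [[(1.01+0.5j), -0.93+0.77j],[0.81-0.68j, (0.31+1.09j)]] + [[1.01-0.50j, -0.93-0.77j], [0.81+0.68j, (0.31-1.09j)]]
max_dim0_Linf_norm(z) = 2.03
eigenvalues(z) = [(1.32+1.59j), (1.32-1.59j)]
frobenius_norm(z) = 3.26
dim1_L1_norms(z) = [3.89, 2.25]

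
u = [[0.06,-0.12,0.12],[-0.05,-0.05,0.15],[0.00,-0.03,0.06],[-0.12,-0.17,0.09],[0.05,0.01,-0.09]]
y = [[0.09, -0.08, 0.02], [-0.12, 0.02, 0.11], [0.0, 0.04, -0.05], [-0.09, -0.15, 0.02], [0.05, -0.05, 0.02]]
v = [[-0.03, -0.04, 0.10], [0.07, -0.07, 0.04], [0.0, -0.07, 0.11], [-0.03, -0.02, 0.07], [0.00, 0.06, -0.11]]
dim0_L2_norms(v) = [0.08, 0.12, 0.2]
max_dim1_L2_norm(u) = 0.23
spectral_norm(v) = 0.23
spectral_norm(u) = 0.31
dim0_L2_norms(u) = [0.15, 0.22, 0.24]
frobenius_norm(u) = 0.36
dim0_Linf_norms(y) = [0.12, 0.15, 0.11]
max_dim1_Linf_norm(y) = 0.15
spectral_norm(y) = 0.20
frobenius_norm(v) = 0.25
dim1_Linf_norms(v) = [0.1, 0.07, 0.11, 0.07, 0.11]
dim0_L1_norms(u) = [0.28, 0.38, 0.51]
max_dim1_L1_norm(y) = 0.26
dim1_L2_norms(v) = [0.11, 0.11, 0.13, 0.08, 0.13]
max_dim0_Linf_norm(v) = 0.11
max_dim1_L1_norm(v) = 0.18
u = y + v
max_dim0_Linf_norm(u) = 0.17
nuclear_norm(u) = 0.55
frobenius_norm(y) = 0.29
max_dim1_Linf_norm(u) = 0.17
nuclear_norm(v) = 0.33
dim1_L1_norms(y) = [0.19, 0.25, 0.09, 0.26, 0.12]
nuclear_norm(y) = 0.48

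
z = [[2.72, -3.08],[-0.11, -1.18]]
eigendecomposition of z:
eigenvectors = [[1.0, 0.61], [-0.03, 0.79]]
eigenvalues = [2.81, -1.27]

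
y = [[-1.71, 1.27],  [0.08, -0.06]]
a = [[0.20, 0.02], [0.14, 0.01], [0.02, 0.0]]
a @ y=[[-0.34,0.25], [-0.24,0.18], [-0.03,0.03]]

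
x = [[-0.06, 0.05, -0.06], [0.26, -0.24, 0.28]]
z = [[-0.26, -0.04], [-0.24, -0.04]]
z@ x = [[0.01,-0.0,0.0], [0.0,-0.00,0.00]]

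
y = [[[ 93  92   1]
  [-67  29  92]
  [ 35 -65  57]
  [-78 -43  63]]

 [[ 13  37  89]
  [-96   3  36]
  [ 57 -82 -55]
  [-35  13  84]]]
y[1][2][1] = -82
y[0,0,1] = 92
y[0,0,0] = 93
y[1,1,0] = -96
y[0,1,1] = 29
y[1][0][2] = 89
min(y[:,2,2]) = -55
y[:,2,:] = [[35, -65, 57], [57, -82, -55]]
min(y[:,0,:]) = 1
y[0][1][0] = -67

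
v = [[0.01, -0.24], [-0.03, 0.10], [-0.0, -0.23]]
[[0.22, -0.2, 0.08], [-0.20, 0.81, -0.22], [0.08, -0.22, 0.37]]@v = [[0.01, -0.09], [-0.03, 0.18], [0.01, -0.13]]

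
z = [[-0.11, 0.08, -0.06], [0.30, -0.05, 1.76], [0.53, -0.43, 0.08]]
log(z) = [[-5.42+3.13j, 0.02+0.08j, -1.06+0.57j], [(-5.65+3.77j), -0.32+0.09j, 2.13+0.69j], [1.70-0.44j, (-0.78-0.01j), 0.21-0.08j]]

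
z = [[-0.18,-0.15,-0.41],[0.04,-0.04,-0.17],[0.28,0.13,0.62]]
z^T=[[-0.18, 0.04, 0.28],[-0.15, -0.04, 0.13],[-0.41, -0.17, 0.62]]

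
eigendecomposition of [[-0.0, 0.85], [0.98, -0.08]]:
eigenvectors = [[0.7, -0.67], [0.72, 0.75]]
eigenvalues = [0.87, -0.95]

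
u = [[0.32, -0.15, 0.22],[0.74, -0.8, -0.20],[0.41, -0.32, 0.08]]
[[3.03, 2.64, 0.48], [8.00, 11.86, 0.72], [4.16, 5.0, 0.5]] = u @ [[3.84, -2.67, 0.88],[-7.26, -18.17, -0.26],[3.26, 3.5, 0.72]]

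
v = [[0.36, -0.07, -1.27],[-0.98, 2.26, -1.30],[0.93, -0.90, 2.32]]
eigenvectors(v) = [[(0.28+0j), (0.86+0j), 0.86-0.00j],[(0.74+0j), 0.23-0.07j, 0.23+0.07j],[(-0.62+0j), (-0.44-0.1j), -0.44+0.10j]]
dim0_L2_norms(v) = [1.4, 2.43, 2.95]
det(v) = 2.94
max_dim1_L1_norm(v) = 4.54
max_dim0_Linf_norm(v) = 2.32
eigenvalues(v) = [(2.97+0j), (0.98+0.15j), (0.98-0.15j)]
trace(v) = 4.94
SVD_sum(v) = [[-0.26,0.45,-0.58],[-0.87,1.52,-1.93],[0.85,-1.49,1.89]] + [[0.28, -0.69, -0.67], [-0.27, 0.66, 0.64], [-0.19, 0.46, 0.45]] + [[0.34,0.16,-0.02], [0.16,0.08,-0.01], [0.27,0.13,-0.02]]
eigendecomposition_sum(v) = [[-0.52+0.00j, 0.82+0.00j, -0.61+0.00j], [-1.38+0.00j, (2.16+0j), (-1.61+0j)], [1.15+0.00j, -1.80-0.00j, (1.34+0j)]] + [[(0.44+0.97j), (-0.44+1.97j), -0.33+2.80j],[(0.2+0.22j), 0.05+0.56j, 0.15+0.77j],[(-0.11-0.54j), 0.45-0.94j, (0.49-1.37j)]] + [[(0.44-0.97j), (-0.44-1.97j), -0.33-2.80j],[0.20-0.22j, (0.05-0.56j), (0.15-0.77j)],[(-0.11+0.54j), (0.45+0.94j), 0.49+1.37j]]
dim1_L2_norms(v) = [1.32, 2.79, 2.66]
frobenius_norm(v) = 4.07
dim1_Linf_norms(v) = [1.27, 2.26, 2.32]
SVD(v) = [[0.21, -0.65, 0.73], [0.7, 0.62, 0.35], [-0.68, 0.44, 0.58]] @ diag([3.732160267091525, 1.5400908039806336, 0.5116640071742442]) @ [[-0.33, 0.58, -0.74], [-0.28, 0.69, 0.67], [0.9, 0.43, -0.06]]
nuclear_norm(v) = 5.78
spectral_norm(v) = 3.73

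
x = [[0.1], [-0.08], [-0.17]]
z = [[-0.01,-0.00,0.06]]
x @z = [[-0.0, 0.0, 0.01],[0.0, 0.00, -0.00],[0.0, 0.0, -0.01]]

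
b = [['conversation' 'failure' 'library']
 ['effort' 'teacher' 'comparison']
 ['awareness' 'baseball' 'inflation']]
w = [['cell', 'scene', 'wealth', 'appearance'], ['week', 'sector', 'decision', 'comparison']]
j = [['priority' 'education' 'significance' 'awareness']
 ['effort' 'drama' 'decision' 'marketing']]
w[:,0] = ['cell', 'week']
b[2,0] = 'awareness'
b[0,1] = 'failure'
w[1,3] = 'comparison'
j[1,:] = ['effort', 'drama', 'decision', 'marketing']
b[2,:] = ['awareness', 'baseball', 'inflation']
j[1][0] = 'effort'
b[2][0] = 'awareness'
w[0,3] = 'appearance'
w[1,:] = ['week', 'sector', 'decision', 'comparison']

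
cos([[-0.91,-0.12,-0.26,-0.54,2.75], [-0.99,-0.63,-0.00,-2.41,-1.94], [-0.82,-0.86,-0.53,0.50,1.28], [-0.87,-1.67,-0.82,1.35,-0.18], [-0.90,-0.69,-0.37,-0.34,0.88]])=[[1.25,  0.2,  0.06,  0.31,  0.13], [-1.83,  -0.96,  -0.97,  0.03,  0.85], [-0.18,  0.16,  1.10,  -0.78,  0.13], [-0.74,  -0.01,  0.07,  -0.87,  0.2], [-0.47,  -0.3,  -0.14,  -0.41,  1.29]]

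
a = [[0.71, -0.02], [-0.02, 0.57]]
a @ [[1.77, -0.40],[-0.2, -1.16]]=[[1.26, -0.26], [-0.15, -0.65]]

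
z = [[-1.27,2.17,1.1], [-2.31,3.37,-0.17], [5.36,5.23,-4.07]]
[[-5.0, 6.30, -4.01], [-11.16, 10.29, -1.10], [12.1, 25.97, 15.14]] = z @ [[3.77, 0.93, 0.67], [-0.67, 3.67, -0.01], [1.13, -0.44, -2.85]]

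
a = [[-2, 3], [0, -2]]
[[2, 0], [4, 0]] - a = [[4, -3], [4, 2]]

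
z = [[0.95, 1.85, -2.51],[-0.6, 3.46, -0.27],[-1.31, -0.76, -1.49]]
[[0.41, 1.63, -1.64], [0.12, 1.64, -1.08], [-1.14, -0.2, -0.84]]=z @ [[0.59, 0.15, 0.17],[0.15, 0.48, -0.24],[0.17, -0.24, 0.54]]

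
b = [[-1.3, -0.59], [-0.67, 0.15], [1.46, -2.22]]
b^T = [[-1.30, -0.67, 1.46], [-0.59, 0.15, -2.22]]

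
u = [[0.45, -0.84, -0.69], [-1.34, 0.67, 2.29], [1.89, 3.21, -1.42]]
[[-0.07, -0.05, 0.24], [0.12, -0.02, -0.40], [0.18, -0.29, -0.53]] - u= [[-0.52, 0.79, 0.93], [1.46, -0.69, -2.69], [-1.71, -3.5, 0.89]]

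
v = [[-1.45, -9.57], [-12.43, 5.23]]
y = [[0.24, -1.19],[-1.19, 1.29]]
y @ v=[[14.44, -8.52],  [-14.31, 18.14]]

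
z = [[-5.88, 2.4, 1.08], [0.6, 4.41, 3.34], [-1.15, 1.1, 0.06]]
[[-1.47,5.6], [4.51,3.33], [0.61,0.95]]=z @[[0.69, -0.74], [1.3, 0.03], [-0.49, 1.09]]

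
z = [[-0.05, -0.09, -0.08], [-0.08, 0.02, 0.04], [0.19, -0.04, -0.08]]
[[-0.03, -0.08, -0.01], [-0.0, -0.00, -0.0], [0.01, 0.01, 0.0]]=z @ [[0.09, 0.24, 0.03], [0.24, 0.65, 0.09], [0.03, 0.09, 0.01]]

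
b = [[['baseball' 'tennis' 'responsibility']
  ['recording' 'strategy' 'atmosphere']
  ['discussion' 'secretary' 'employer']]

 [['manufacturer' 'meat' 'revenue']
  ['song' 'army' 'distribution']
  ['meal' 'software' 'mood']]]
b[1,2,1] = 'software'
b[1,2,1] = 'software'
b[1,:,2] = ['revenue', 'distribution', 'mood']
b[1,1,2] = 'distribution'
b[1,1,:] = ['song', 'army', 'distribution']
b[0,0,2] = 'responsibility'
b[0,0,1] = 'tennis'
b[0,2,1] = 'secretary'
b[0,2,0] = 'discussion'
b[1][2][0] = 'meal'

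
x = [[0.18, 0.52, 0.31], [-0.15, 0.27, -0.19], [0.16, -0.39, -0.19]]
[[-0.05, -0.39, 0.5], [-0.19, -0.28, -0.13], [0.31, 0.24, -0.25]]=x @[[0.93,-0.23,0.29], [-0.31,-0.90,0.31], [-0.19,0.38,0.91]]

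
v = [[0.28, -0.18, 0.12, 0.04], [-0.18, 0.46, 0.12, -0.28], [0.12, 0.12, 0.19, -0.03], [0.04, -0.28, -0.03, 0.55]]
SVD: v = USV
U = [[-0.24, -0.79, -0.03, 0.56], [0.67, 0.17, -0.53, 0.49], [0.11, -0.47, -0.60, -0.64], [-0.70, 0.36, -0.6, 0.18]]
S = [0.84, 0.37, 0.27, 0.0]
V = [[-0.24,0.67,0.11,-0.7], [-0.79,0.17,-0.47,0.36], [-0.03,-0.53,-0.60,-0.6], [-0.56,-0.49,0.64,-0.18]]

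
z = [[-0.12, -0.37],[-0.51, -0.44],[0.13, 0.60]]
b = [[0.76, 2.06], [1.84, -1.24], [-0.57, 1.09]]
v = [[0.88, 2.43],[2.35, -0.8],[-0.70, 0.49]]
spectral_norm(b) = 2.74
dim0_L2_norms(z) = [0.54, 0.83]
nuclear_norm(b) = 4.68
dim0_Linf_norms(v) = [2.35, 2.43]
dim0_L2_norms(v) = [2.61, 2.6]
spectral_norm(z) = 0.94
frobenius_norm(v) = 3.68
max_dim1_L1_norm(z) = 0.95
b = z + v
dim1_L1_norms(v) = [3.31, 3.15, 1.19]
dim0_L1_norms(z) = [0.76, 1.41]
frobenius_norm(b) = 3.36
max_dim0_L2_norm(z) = 0.83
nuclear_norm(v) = 5.21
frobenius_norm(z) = 0.99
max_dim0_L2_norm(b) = 2.64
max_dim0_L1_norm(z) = 1.41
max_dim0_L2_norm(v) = 2.61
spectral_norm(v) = 2.62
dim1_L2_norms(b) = [2.2, 2.22, 1.23]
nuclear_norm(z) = 1.25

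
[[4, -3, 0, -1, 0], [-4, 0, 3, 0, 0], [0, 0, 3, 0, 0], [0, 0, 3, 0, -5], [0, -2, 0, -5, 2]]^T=[[4, -4, 0, 0, 0], [-3, 0, 0, 0, -2], [0, 3, 3, 3, 0], [-1, 0, 0, 0, -5], [0, 0, 0, -5, 2]]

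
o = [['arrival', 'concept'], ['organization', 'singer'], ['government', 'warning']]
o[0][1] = 'concept'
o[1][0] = 'organization'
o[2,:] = ['government', 'warning']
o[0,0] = 'arrival'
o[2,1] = 'warning'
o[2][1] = 'warning'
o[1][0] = 'organization'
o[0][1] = 'concept'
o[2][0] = 'government'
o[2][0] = 'government'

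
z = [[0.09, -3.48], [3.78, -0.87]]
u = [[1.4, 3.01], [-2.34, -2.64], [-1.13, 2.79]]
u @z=[[11.50, -7.49],  [-10.19, 10.44],  [10.44, 1.51]]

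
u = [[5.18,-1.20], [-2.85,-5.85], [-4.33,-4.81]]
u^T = [[5.18, -2.85, -4.33], [-1.2, -5.85, -4.81]]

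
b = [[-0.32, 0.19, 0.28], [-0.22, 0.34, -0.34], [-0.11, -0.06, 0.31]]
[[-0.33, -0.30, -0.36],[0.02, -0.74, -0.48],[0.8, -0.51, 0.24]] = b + [[-0.01, -0.49, -0.64],[0.24, -1.08, -0.14],[0.91, -0.45, -0.07]]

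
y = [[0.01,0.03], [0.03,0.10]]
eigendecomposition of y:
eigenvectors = [[-0.96, -0.29], [0.29, -0.96]]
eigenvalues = [0.0, 0.11]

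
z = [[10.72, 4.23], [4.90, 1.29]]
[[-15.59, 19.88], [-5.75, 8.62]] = z @ [[-0.61, 1.57], [-2.14, 0.72]]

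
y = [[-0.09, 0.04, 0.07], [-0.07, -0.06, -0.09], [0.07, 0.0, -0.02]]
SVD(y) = [[0.86,  0.17,  0.48], [-0.31,  0.92,  0.23], [-0.41,  -0.35,  0.84]] @ diag([0.13832355606251384, 0.13161187043237826, 0.006701447568360275]) @ [[-0.6, 0.38, 0.70],  [-0.79, -0.37, -0.49],  [-0.07, 0.85, -0.53]]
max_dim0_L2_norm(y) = 0.13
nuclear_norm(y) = 0.28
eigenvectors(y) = [[-0.83+0.00j, (0.04-0.14j), (0.04+0.14j)], [(-0.14+0j), (0.89+0j), 0.89-0.00j], [0.54+0.00j, (-0.42-0.12j), -0.42+0.12j]]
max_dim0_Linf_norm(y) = 0.09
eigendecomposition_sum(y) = [[(-0.08-0j), 0.05-0.00j, 0.09-0.00j], [-0.01-0.00j, 0.01-0.00j, (0.02-0j)], [0.05+0.00j, -0.03+0.00j, -0.06+0.00j]] + [[-0.01+0.00j, (-0+0j), -0.01+0.01j], [-0.03-0.03j, -0.03-0.01j, -0.05-0.05j], [(0.01+0.02j), (0.01+0.01j), 0.02+0.03j]] + [[-0.01-0.00j, -0.00-0.00j, (-0.01-0.01j)],[(-0.03+0.03j), -0.03+0.01j, (-0.05+0.05j)],[0.01-0.02j, (0.01-0.01j), 0.02-0.03j]]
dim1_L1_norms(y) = [0.2, 0.22, 0.09]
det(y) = -0.00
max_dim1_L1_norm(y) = 0.22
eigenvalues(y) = [(-0.13+0j), (-0.02+0.02j), (-0.02-0.02j)]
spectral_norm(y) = 0.14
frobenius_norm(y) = 0.19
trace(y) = -0.17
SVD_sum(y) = [[-0.07,0.05,0.08],  [0.03,-0.02,-0.03],  [0.03,-0.02,-0.04]] + [[-0.02, -0.01, -0.01], [-0.10, -0.04, -0.06], [0.04, 0.02, 0.02]] + [[-0.0,  0.00,  -0.0], [-0.0,  0.0,  -0.0], [-0.0,  0.0,  -0.0]]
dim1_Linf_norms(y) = [0.09, 0.09, 0.07]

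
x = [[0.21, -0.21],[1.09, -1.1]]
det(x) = -0.002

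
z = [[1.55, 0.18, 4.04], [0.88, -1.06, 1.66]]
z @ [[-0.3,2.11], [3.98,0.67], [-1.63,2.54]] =[[-6.33, 13.65], [-7.19, 5.36]]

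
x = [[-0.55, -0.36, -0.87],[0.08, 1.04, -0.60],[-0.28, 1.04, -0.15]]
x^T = [[-0.55, 0.08, -0.28], [-0.36, 1.04, 1.04], [-0.87, -0.6, -0.15]]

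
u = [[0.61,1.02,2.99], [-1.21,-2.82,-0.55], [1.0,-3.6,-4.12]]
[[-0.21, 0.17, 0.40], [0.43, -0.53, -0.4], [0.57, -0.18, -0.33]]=u@[[-0.02, 0.17, 0.18], [-0.14, 0.12, 0.05], [-0.02, -0.02, 0.08]]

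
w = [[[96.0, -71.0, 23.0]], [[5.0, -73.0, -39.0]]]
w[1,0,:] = [5.0, -73.0, -39.0]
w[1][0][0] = 5.0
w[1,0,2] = -39.0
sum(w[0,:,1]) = -71.0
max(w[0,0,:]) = 96.0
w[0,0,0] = 96.0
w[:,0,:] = [[96.0, -71.0, 23.0], [5.0, -73.0, -39.0]]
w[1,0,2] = -39.0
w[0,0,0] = 96.0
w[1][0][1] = -73.0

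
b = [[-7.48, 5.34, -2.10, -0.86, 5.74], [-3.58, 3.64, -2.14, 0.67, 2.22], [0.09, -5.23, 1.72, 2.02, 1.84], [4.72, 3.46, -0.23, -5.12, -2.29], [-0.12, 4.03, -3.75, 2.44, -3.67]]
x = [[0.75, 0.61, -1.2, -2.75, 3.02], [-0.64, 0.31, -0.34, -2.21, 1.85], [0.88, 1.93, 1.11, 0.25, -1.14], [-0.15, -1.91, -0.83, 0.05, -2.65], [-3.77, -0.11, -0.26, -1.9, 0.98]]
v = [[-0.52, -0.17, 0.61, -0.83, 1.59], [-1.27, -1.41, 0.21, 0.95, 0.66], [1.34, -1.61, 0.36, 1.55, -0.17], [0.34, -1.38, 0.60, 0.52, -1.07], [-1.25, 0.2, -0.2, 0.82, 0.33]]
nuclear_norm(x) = 15.04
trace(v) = -0.72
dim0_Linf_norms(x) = [3.77, 1.93, 1.2, 2.75, 3.02]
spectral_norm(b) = 13.00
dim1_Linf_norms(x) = [3.02, 2.21, 1.93, 2.65, 3.77]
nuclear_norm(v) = 9.01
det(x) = 36.92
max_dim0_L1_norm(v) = 4.77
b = x @ v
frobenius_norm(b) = 17.66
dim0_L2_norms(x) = [4.0, 2.8, 1.88, 4.02, 4.67]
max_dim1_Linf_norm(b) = 7.48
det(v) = 4.66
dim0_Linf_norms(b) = [7.48, 5.34, 3.75, 5.12, 5.74]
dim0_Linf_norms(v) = [1.34, 1.61, 0.61, 1.55, 1.59]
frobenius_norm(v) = 4.69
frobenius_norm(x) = 8.08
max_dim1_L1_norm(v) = 5.03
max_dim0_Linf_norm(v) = 1.61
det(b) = 174.11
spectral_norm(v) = 3.33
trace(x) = 3.20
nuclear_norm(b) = 30.62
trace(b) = -10.91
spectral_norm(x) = 6.14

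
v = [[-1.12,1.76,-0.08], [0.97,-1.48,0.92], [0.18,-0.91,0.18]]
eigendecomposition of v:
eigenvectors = [[-0.78+0.00j, 0.66+0.00j, 0.66-0.00j], [0.57+0.00j, 0.41+0.22j, 0.41-0.22j], [(0.26+0j), (-0.17+0.57j), -0.17-0.57j]]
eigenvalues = [(-2.39+0j), (-0.02+0.5j), (-0.02-0.5j)]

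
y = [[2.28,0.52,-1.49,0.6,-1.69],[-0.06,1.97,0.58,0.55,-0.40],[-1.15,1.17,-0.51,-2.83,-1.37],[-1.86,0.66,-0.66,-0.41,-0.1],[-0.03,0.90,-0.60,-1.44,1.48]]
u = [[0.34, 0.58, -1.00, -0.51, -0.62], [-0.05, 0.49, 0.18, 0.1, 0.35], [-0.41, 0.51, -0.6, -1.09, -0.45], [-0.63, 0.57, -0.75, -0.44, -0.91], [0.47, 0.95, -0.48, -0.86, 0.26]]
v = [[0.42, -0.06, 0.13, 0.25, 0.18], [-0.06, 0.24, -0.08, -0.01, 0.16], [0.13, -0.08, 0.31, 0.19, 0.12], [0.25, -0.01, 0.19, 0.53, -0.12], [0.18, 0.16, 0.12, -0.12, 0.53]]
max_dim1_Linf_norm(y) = 2.83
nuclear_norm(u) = 5.20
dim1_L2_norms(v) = [0.54, 0.31, 0.41, 0.63, 0.61]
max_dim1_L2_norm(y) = 3.58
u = v @ y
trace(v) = 2.03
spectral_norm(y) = 4.15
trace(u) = 0.05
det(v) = -0.00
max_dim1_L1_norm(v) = 1.11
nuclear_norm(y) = 12.85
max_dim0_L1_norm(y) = 5.83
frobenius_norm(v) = 1.15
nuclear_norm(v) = 2.04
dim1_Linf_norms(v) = [0.42, 0.24, 0.31, 0.53, 0.53]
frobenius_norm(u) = 3.02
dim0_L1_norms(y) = [5.38, 5.22, 3.84, 5.83, 5.04]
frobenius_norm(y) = 6.19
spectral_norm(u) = 2.57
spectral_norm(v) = 0.85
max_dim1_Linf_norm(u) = 1.09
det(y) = -73.50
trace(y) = 4.81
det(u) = 0.02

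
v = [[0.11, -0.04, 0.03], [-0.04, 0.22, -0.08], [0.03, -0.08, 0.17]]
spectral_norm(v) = 0.29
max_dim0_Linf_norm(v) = 0.22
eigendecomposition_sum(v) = [[0.02, -0.06, 0.04], [-0.06, 0.18, -0.13], [0.04, -0.13, 0.1]] + [[0.09,  0.02,  -0.02], [0.02,  0.0,  -0.00], [-0.02,  -0.0,  0.00]] + [[0.00, 0.0, 0.0], [0.00, 0.04, 0.05], [0.0, 0.05, 0.07]]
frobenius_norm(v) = 0.33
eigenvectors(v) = [[0.26, -0.96, 0.03], [-0.78, -0.19, 0.6], [0.57, 0.18, 0.8]]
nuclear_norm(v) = 0.50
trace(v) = 0.50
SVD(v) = [[-0.26,-0.03,-0.96], [0.78,-0.60,-0.19], [-0.57,-0.80,0.18]] @ diag([0.2925118593401579, 0.11119886369139222, 0.09628927696844991]) @ [[-0.26, 0.78, -0.57], [-0.03, -0.60, -0.8], [-0.96, -0.19, 0.18]]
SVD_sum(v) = [[0.02, -0.06, 0.04],  [-0.06, 0.18, -0.13],  [0.04, -0.13, 0.1]] + [[0.00, 0.0, 0.00], [0.00, 0.04, 0.05], [0.00, 0.05, 0.07]] + [[0.09, 0.02, -0.02], [0.02, 0.00, -0.00], [-0.02, -0.0, 0.0]]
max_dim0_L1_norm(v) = 0.34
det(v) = 0.00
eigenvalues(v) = [0.29, 0.1, 0.11]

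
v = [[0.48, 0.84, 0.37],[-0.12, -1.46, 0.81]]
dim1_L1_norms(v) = [1.69, 2.39]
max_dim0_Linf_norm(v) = 1.46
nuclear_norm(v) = 2.59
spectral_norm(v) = 1.80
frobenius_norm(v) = 1.97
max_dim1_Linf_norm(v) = 1.46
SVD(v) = [[-0.41, 0.91], [0.91, 0.41]] @ diag([1.802111742454727, 0.7920816041966807]) @ [[-0.17, -0.93, 0.32], [0.49, 0.21, 0.85]]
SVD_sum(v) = [[0.13, 0.69, -0.24], [-0.28, -1.53, 0.53]] + [[0.35, 0.15, 0.61], [0.16, 0.07, 0.28]]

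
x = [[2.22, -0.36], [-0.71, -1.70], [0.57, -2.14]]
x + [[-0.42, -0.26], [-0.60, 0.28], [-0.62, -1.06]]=[[1.8, -0.62], [-1.31, -1.42], [-0.05, -3.20]]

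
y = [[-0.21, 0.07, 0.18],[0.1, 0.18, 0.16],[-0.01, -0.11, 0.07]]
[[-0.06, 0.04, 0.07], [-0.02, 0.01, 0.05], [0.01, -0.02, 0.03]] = y @ [[0.21, -0.17, -0.04], [-0.17, 0.14, -0.02], [-0.04, -0.02, 0.34]]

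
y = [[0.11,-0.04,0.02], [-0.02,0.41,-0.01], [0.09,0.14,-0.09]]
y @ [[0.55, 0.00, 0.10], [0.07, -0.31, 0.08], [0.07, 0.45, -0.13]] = [[0.06,  0.02,  0.01], [0.02,  -0.13,  0.03], [0.05,  -0.08,  0.03]]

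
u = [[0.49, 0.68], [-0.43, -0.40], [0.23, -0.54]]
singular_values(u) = [1.07, 0.51]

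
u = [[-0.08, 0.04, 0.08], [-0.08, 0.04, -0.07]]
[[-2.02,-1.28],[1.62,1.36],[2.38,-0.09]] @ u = [[0.26, -0.13, -0.07], [-0.24, 0.12, 0.03], [-0.18, 0.09, 0.2]]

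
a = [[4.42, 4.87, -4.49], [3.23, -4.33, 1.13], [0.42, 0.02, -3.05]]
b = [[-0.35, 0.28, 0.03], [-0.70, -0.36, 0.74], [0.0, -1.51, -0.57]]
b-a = [[-4.77, -4.59, 4.52],[-3.93, 3.97, -0.39],[-0.42, -1.53, 2.48]]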